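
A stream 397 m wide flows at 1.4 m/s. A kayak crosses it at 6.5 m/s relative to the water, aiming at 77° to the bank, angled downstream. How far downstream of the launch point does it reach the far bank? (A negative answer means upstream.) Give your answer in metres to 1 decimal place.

Perpendicular speed = 6.333 m/s; crossing time = 397 / 6.333 = 62.683 s.
Net downstream speed = 2.862 m/s.
Drift = 2.862 × 62.683 = 179.412 m (downstream).

179.4 m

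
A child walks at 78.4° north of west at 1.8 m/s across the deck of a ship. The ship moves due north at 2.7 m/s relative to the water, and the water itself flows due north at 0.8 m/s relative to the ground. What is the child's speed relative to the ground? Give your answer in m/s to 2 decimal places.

In east/north components (m/s): child relative to ship = (-0.362, 1.763); ship relative to water = (0.000, 2.700); water relative to ground = (0.000, 0.800).
Sum = (-0.362, 5.263) m/s.
Speed = |(-0.362, 5.263)| = 5.276 m/s.

5.28 m/s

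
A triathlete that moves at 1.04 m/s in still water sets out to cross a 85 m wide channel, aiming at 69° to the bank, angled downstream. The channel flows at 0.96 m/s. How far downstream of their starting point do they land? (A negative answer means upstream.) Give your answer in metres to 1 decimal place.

116.7 m

Perpendicular speed = 0.971 m/s; crossing time = 85 / 0.971 = 87.546 s.
Net downstream speed = 1.333 m/s.
Drift = 1.333 × 87.546 = 116.672 m (downstream).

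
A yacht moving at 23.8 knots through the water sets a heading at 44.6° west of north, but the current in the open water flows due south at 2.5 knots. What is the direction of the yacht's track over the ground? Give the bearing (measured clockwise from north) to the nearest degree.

311°

Taking east as x and north as y: velocity relative to the water = (-16.711, 16.946) knots; the water relative to ground = (0.000, -2.500) knots.
Velocity relative to ground = (-16.711, 16.946) + (0.000, -2.500) = (-16.711, 14.446) knots.
Bearing = atan2(-16.71, 14.45) = 310.84° clockwise from north.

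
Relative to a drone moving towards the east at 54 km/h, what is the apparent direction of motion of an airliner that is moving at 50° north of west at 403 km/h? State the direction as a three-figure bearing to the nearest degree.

Taking east as x and north as y: airliner velocity = (-259.043, 308.716) km/h; drone velocity = (54.000, 0.000) km/h.
Velocity of airliner relative to drone = (-259.043, 308.716) − (54.000, 0.000) = (-313.043, 308.716) km/h.
Bearing = atan2(-313.04, 308.72) = 314.60° clockwise from north.

315°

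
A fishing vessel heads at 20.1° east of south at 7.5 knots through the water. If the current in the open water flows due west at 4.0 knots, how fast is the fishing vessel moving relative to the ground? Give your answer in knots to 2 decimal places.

Taking east as x and north as y: velocity relative to the water = (2.577, -7.043) knots; the water relative to ground = (-4.000, 0.000) knots.
Velocity relative to ground = (2.577, -7.043) + (-4.000, 0.000) = (-1.423, -7.043) knots.
Speed = |(-1.423, -7.043)| = 7.185 knots.

7.19 knots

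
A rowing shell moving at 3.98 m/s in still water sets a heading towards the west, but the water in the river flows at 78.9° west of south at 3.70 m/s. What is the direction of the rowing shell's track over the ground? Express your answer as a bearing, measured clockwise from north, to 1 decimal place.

Taking east as x and north as y: velocity relative to the water = (-3.980, 0.000) m/s; the water relative to ground = (-3.631, -0.712) m/s.
Velocity relative to ground = (-3.980, 0.000) + (-3.631, -0.712) = (-7.611, -0.712) m/s.
Bearing = atan2(-7.61, -0.71) = 264.65° clockwise from north.

264.7°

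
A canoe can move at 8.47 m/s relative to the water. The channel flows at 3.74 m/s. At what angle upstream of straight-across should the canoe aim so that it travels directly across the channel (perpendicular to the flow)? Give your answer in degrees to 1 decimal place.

To cancel the current, the upstream component of the canoe's velocity must equal the flow: 8.47 sin θ = 3.74.
sin θ = 3.74 / 8.47 = 0.4416.
θ = arcsin(0.4416) = 26.203°.

26.2°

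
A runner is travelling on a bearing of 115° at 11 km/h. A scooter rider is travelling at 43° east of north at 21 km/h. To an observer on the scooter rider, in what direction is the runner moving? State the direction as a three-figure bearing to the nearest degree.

192°

Taking east as x and north as y: runner velocity = (9.969, -4.649) km/h; scooter rider velocity = (14.322, 15.358) km/h.
Velocity of runner relative to scooter rider = (9.969, -4.649) − (14.322, 15.358) = (-4.353, -20.007) km/h.
Bearing = atan2(-4.35, -20.01) = 192.27° clockwise from north.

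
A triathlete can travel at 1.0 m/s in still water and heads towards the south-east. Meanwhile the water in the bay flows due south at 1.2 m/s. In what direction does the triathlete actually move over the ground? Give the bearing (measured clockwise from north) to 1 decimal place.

159.7°

Taking east as x and north as y: velocity relative to the water = (0.707, -0.707) m/s; the water relative to ground = (0.000, -1.200) m/s.
Velocity relative to ground = (0.707, -0.707) + (0.000, -1.200) = (0.707, -1.907) m/s.
Bearing = atan2(0.71, -1.91) = 159.66° clockwise from north.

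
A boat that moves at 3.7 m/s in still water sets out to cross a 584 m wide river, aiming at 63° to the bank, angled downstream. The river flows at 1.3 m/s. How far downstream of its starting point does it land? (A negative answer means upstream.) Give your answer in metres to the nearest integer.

528 m

Perpendicular speed = 3.297 m/s; crossing time = 584 / 3.297 = 177.146 s.
Net downstream speed = 2.980 m/s.
Drift = 2.980 × 177.146 = 527.852 m (downstream).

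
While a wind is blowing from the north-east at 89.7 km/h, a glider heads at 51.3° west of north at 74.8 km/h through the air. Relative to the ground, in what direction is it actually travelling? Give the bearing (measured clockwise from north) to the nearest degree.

262°

Taking east as x and north as y: velocity relative to the air = (-58.376, 46.768) km/h; the air relative to ground = (-63.427, -63.427) km/h.
Velocity relative to ground = (-58.376, 46.768) + (-63.427, -63.427) = (-121.804, -16.659) km/h.
Bearing = atan2(-121.80, -16.66) = 262.21° clockwise from north.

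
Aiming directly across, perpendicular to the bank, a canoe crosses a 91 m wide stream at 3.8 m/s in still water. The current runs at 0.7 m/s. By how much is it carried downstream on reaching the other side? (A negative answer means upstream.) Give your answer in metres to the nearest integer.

Perpendicular speed = 3.800 m/s; crossing time = 91 / 3.800 = 23.947 s.
Net downstream speed = 0.700 m/s.
Drift = 0.700 × 23.947 = 16.763 m (downstream).

17 m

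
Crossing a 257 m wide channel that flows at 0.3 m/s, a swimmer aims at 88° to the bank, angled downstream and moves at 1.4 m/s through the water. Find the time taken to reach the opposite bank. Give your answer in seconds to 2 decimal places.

183.68 s

The component of the swimmer's velocity perpendicular to the bank is 1.4 × sin 88° = 1.399 m/s.
Only the cross-stream component determines the crossing time; the current contributes nothing perpendicular to the bank.
Time = 257 / 1.399 = 183.683 s.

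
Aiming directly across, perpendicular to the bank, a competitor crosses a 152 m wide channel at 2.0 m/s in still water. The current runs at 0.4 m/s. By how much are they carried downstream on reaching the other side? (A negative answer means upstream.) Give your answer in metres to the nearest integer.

30 m

Perpendicular speed = 2.000 m/s; crossing time = 152 / 2.000 = 76.000 s.
Net downstream speed = 0.400 m/s.
Drift = 0.400 × 76.000 = 30.400 m (downstream).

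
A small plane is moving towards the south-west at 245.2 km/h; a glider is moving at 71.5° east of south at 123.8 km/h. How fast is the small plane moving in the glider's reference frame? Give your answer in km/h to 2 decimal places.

320.22 km/h

Taking east as x and north as y: small plane velocity = (-173.383, -173.383) km/h; glider velocity = (117.402, -39.282) km/h.
Velocity of small plane relative to glider = (-173.383, -173.383) − (117.402, -39.282) = (-290.785, -134.100) km/h.
Magnitude = |(-290.785, -134.100)| = 320.217 km/h.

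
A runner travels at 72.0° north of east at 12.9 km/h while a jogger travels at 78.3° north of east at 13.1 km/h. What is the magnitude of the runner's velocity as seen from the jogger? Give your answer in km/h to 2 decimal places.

Taking east as x and north as y: runner velocity = (3.986, 12.269) km/h; jogger velocity = (2.657, 12.828) km/h.
Velocity of runner relative to jogger = (3.986, 12.269) − (2.657, 12.828) = (1.330, -0.559) km/h.
Magnitude = |(1.330, -0.559)| = 1.443 km/h.

1.44 km/h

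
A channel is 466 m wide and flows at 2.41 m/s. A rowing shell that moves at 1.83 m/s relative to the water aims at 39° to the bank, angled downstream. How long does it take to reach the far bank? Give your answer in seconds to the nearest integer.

The component of the rowing shell's velocity perpendicular to the bank is 1.83 × sin 39° = 1.152 m/s.
The flow acts along the bank and has no component across it.
Time = 466 / 1.152 = 404.635 s.

405 s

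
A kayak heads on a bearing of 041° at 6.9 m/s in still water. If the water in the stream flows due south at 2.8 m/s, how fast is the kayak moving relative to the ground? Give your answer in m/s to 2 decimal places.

Taking east as x and north as y: velocity relative to the water = (4.527, 5.207) m/s; the water relative to ground = (0.000, -2.800) m/s.
Velocity relative to ground = (4.527, 5.207) + (0.000, -2.800) = (4.527, 2.407) m/s.
Speed = |(4.527, 2.407)| = 5.127 m/s.

5.13 m/s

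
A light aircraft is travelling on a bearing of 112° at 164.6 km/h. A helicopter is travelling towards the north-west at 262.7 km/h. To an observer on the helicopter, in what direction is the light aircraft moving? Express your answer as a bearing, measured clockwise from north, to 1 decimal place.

Taking east as x and north as y: light aircraft velocity = (152.614, -61.660) km/h; helicopter velocity = (-185.757, 185.757) km/h.
Velocity of light aircraft relative to helicopter = (152.614, -61.660) − (-185.757, 185.757) = (338.371, -247.417) km/h.
Bearing = atan2(338.37, -247.42) = 126.17° clockwise from north.

126.2°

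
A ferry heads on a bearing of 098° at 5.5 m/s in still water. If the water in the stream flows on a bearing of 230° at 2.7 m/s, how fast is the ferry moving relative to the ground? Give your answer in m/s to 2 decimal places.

Taking east as x and north as y: velocity relative to the water = (5.446, -0.765) m/s; the water relative to ground = (-2.068, -1.736) m/s.
Velocity relative to ground = (5.446, -0.765) + (-2.068, -1.736) = (3.378, -2.501) m/s.
Speed = |(3.378, -2.501)| = 4.203 m/s.

4.20 m/s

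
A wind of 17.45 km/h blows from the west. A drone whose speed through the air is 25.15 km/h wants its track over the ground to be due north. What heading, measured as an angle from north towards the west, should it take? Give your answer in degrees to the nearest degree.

The wind pushes perpendicular to the desired track; the heading must have a component into the wind equal to 17.45 km/h: 25.15 sin θ = 17.45.
sin θ = 0.6938, so θ = 43.935°.

44°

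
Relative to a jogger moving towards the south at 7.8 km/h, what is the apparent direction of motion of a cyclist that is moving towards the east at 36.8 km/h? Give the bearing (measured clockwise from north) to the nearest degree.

Taking east as x and north as y: cyclist velocity = (36.800, 0.000) km/h; jogger velocity = (0.000, -7.800) km/h.
Velocity of cyclist relative to jogger = (36.800, 0.000) − (0.000, -7.800) = (36.800, 7.800) km/h.
Bearing = atan2(36.80, 7.80) = 78.03° clockwise from north.

078°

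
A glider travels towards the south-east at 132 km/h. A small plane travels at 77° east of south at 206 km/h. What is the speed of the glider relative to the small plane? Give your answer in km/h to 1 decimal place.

Taking east as x and north as y: glider velocity = (93.338, -93.338) km/h; small plane velocity = (200.720, -46.340) km/h.
Velocity of glider relative to small plane = (93.338, -93.338) − (200.720, -46.340) = (-107.382, -46.998) km/h.
Magnitude = |(-107.382, -46.998)| = 117.217 km/h.

117.2 km/h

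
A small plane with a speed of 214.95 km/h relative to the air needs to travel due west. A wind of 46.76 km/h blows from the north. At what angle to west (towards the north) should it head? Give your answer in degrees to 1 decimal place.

12.6°

The wind pushes perpendicular to the desired track; the heading must have a component into the wind equal to 46.76 km/h: 214.95 sin θ = 46.76.
sin θ = 0.2175, so θ = 12.565°.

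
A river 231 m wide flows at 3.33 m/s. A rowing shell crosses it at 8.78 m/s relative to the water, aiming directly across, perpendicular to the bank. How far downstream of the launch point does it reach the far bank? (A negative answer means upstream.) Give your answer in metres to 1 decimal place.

87.6 m

Perpendicular speed = 8.780 m/s; crossing time = 231 / 8.780 = 26.310 s.
Net downstream speed = 3.330 m/s.
Drift = 3.330 × 26.310 = 87.612 m (downstream).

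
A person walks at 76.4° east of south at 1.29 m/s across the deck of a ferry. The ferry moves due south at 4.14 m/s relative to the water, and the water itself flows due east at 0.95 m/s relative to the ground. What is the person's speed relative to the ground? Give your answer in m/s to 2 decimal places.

4.96 m/s

In east/north components (m/s): person relative to ferry = (1.254, -0.303); ferry relative to water = (0.000, -4.140); water relative to ground = (0.950, 0.000).
Sum = (2.204, -4.443) m/s.
Speed = |(2.204, -4.443)| = 4.960 m/s.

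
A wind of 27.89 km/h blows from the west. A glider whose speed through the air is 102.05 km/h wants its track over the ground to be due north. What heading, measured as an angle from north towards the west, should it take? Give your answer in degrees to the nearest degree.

16°

The wind pushes perpendicular to the desired track; the heading must have a component into the wind equal to 27.89 km/h: 102.05 sin θ = 27.89.
sin θ = 0.2733, so θ = 15.861°.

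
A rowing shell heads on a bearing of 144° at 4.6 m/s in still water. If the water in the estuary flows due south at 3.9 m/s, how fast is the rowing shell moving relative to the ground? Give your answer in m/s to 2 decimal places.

Taking east as x and north as y: velocity relative to the water = (2.704, -3.721) m/s; the water relative to ground = (0.000, -3.900) m/s.
Velocity relative to ground = (2.704, -3.721) + (0.000, -3.900) = (2.704, -7.621) m/s.
Speed = |(2.704, -7.621)| = 8.087 m/s.

8.09 m/s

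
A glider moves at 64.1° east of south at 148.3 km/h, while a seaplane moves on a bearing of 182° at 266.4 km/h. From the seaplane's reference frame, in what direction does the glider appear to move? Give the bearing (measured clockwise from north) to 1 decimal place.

Taking east as x and north as y: glider velocity = (133.404, -64.778) km/h; seaplane velocity = (-9.297, -266.238) km/h.
Velocity of glider relative to seaplane = (133.404, -64.778) − (-9.297, -266.238) = (142.702, 201.460) km/h.
Bearing = atan2(142.70, 201.46) = 35.31° clockwise from north.

035.3°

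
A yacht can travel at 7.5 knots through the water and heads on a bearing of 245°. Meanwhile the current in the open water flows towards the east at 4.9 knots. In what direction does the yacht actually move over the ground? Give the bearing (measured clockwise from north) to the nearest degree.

211°

Taking east as x and north as y: velocity relative to the water = (-6.797, -3.170) knots; the water relative to ground = (4.900, 0.000) knots.
Velocity relative to ground = (-6.797, -3.170) + (4.900, 0.000) = (-1.897, -3.170) knots.
Bearing = atan2(-1.90, -3.17) = 210.90° clockwise from north.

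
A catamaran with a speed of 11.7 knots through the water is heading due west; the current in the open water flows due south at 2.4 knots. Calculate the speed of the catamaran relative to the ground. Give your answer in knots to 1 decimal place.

Taking east as x and north as y: velocity relative to the water = (-11.700, 0.000) knots; the water relative to ground = (0.000, -2.400) knots.
Velocity relative to ground = (-11.700, 0.000) + (0.000, -2.400) = (-11.700, -2.400) knots.
Speed = |(-11.700, -2.400)| = 11.944 knots.

11.9 knots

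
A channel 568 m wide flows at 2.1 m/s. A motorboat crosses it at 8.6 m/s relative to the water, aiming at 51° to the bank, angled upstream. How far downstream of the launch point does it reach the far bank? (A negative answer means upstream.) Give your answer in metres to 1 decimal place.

Perpendicular speed = 6.683 m/s; crossing time = 568 / 6.683 = 84.986 s.
Net downstream speed = -3.312 m/s.
Drift = -3.312 × 84.986 = -281.487 m (upstream).

-281.5 m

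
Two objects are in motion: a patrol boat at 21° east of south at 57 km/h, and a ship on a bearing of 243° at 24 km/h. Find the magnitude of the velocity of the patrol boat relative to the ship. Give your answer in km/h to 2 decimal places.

Taking east as x and north as y: patrol boat velocity = (20.427, -53.214) km/h; ship velocity = (-21.384, -10.896) km/h.
Velocity of patrol boat relative to ship = (20.427, -53.214) − (-21.384, -10.896) = (41.811, -42.318) km/h.
Magnitude = |(41.811, -42.318)| = 59.490 km/h.

59.49 km/h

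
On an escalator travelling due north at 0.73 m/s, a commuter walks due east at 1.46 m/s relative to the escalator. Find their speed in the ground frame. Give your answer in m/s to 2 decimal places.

1.63 m/s

Taking east as x and north as y: escalator velocity = (0.000, 0.730) m/s; commuter velocity relative to escalator = (1.460, 0.000) m/s.
Velocity relative to ground = (0.000, 0.730) + (1.460, 0.000) = (1.460, 0.730) m/s.
Speed = |(1.460, 0.730)| = 1.632 m/s.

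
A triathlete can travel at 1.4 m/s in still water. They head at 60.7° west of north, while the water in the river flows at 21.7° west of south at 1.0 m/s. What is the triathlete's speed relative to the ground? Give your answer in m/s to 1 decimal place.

1.6 m/s

Taking east as x and north as y: velocity relative to the water = (-1.221, 0.685) m/s; the water relative to ground = (-0.370, -0.929) m/s.
Velocity relative to ground = (-1.221, 0.685) + (-0.370, -0.929) = (-1.591, -0.244) m/s.
Speed = |(-1.591, -0.244)| = 1.609 m/s.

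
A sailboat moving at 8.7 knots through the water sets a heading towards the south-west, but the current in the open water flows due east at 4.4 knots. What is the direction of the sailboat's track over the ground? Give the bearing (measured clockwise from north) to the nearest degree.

196°

Taking east as x and north as y: velocity relative to the water = (-6.152, -6.152) knots; the water relative to ground = (4.400, 0.000) knots.
Velocity relative to ground = (-6.152, -6.152) + (4.400, 0.000) = (-1.752, -6.152) knots.
Bearing = atan2(-1.75, -6.15) = 195.90° clockwise from north.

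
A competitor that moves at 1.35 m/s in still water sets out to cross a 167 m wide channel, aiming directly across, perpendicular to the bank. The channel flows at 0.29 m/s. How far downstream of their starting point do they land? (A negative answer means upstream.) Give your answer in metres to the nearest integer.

36 m

Perpendicular speed = 1.350 m/s; crossing time = 167 / 1.350 = 123.704 s.
Net downstream speed = 0.290 m/s.
Drift = 0.290 × 123.704 = 35.874 m (downstream).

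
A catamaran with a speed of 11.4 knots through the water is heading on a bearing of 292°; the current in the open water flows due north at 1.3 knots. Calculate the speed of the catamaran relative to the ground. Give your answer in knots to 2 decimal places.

11.95 knots

Taking east as x and north as y: velocity relative to the water = (-10.570, 4.271) knots; the water relative to ground = (0.000, 1.300) knots.
Velocity relative to ground = (-10.570, 4.271) + (0.000, 1.300) = (-10.570, 5.571) knots.
Speed = |(-10.570, 5.571)| = 11.948 knots.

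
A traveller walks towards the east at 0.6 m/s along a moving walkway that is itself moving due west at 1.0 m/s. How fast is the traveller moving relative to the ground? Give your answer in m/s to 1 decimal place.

Taking east as x and north as y: moving walkway velocity = (-1.000, 0.000) m/s; traveller velocity relative to moving walkway = (0.600, 0.000) m/s.
Velocity relative to ground = (-1.000, 0.000) + (0.600, 0.000) = (-0.400, 0.000) m/s.
Speed = |(-0.400, 0.000)| = 0.400 m/s.

0.4 m/s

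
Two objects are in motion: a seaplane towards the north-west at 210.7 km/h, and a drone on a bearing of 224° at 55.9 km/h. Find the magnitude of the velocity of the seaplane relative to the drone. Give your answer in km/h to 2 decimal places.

218.93 km/h

Taking east as x and north as y: seaplane velocity = (-148.987, 148.987) km/h; drone velocity = (-38.831, -40.211) km/h.
Velocity of seaplane relative to drone = (-148.987, 148.987) − (-38.831, -40.211) = (-110.156, 189.198) km/h.
Magnitude = |(-110.156, 189.198)| = 218.930 km/h.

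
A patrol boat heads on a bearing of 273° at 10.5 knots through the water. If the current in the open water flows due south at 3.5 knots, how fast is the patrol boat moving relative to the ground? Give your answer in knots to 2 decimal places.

10.89 knots

Taking east as x and north as y: velocity relative to the water = (-10.486, 0.550) knots; the water relative to ground = (0.000, -3.500) knots.
Velocity relative to ground = (-10.486, 0.550) + (0.000, -3.500) = (-10.486, -2.950) knots.
Speed = |(-10.486, -2.950)| = 10.893 knots.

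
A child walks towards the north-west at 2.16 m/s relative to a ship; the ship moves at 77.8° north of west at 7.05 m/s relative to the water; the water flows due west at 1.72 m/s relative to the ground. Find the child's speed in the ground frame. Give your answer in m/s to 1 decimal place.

In east/north components (m/s): child relative to ship = (-1.527, 1.527); ship relative to water = (-1.490, 6.891); water relative to ground = (-1.720, 0.000).
Sum = (-4.737, 8.418) m/s.
Speed = |(-4.737, 8.418)| = 9.659 m/s.

9.7 m/s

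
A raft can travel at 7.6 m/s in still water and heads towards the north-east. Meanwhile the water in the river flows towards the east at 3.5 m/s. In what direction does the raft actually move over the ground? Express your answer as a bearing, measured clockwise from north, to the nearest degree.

059°

Taking east as x and north as y: velocity relative to the water = (5.374, 5.374) m/s; the water relative to ground = (3.500, 0.000) m/s.
Velocity relative to ground = (5.374, 5.374) + (3.500, 0.000) = (8.874, 5.374) m/s.
Bearing = atan2(8.87, 5.37) = 58.80° clockwise from north.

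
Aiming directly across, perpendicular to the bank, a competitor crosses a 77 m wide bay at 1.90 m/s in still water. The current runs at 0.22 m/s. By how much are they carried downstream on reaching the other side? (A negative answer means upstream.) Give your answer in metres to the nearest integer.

9 m

Perpendicular speed = 1.900 m/s; crossing time = 77 / 1.900 = 40.526 s.
Net downstream speed = 0.220 m/s.
Drift = 0.220 × 40.526 = 8.916 m (downstream).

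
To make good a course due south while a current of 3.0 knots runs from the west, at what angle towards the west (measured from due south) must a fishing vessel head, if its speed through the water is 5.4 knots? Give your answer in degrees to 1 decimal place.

33.7°

The current pushes perpendicular to the desired track; the heading must have a component into the current equal to 3.0 knots: 5.4 sin θ = 3.0.
sin θ = 0.5556, so θ = 33.749°.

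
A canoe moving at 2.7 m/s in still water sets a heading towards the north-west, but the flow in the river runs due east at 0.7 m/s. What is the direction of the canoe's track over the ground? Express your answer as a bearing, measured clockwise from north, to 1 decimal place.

Taking east as x and north as y: velocity relative to the water = (-1.909, 1.909) m/s; the water relative to ground = (0.700, 0.000) m/s.
Velocity relative to ground = (-1.909, 1.909) + (0.700, 0.000) = (-1.209, 1.909) m/s.
Bearing = atan2(-1.21, 1.91) = 327.65° clockwise from north.

327.7°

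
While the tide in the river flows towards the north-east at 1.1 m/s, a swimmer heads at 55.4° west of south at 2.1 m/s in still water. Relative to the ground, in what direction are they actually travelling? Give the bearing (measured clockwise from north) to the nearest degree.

246°

Taking east as x and north as y: velocity relative to the water = (-1.729, -1.192) m/s; the water relative to ground = (0.778, 0.778) m/s.
Velocity relative to ground = (-1.729, -1.192) + (0.778, 0.778) = (-0.951, -0.415) m/s.
Bearing = atan2(-0.95, -0.41) = 246.44° clockwise from north.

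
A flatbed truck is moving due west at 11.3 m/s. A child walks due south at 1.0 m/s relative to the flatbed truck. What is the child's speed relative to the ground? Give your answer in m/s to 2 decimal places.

Taking east as x and north as y: flatbed truck velocity = (-11.300, 0.000) m/s; child velocity relative to flatbed truck = (0.000, -1.000) m/s.
Velocity relative to ground = (-11.300, 0.000) + (0.000, -1.000) = (-11.300, -1.000) m/s.
Speed = |(-11.300, -1.000)| = 11.344 m/s.

11.34 m/s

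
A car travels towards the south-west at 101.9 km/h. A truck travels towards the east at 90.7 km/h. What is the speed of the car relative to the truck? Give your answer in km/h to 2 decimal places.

177.99 km/h

Taking east as x and north as y: car velocity = (-72.054, -72.054) km/h; truck velocity = (90.700, 0.000) km/h.
Velocity of car relative to truck = (-72.054, -72.054) − (90.700, 0.000) = (-162.754, -72.054) km/h.
Magnitude = |(-162.754, -72.054)| = 177.991 km/h.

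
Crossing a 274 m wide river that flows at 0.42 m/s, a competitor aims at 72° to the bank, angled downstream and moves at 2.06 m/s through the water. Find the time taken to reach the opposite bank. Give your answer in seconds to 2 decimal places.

139.85 s

The component of the competitor's velocity perpendicular to the bank is 2.06 × sin 72° = 1.959 m/s.
The current is parallel to the bank, so it does not affect the crossing time.
Time = 274 / 1.959 = 139.855 s.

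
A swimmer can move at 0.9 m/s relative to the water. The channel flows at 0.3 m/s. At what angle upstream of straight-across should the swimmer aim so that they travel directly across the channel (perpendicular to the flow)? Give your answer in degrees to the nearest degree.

To cancel the current, the upstream component of the swimmer's velocity must equal the flow: 0.9 sin θ = 0.3.
sin θ = 0.3 / 0.9 = 0.3333.
θ = arcsin(0.3333) = 19.471°.

19°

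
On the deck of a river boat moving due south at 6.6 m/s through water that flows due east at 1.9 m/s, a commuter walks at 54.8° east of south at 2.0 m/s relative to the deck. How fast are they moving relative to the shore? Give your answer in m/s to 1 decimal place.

8.5 m/s

In east/north components (m/s): commuter relative to river boat = (1.634, -1.153); river boat relative to water = (0.000, -6.600); water relative to ground = (1.900, 0.000).
Sum = (3.534, -7.753) m/s.
Speed = |(3.534, -7.753)| = 8.520 m/s.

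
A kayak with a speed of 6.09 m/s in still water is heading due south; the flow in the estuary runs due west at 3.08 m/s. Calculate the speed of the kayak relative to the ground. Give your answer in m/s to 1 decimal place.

6.8 m/s

Taking east as x and north as y: velocity relative to the water = (0.000, -6.090) m/s; the water relative to ground = (-3.080, 0.000) m/s.
Velocity relative to ground = (0.000, -6.090) + (-3.080, 0.000) = (-3.080, -6.090) m/s.
Speed = |(-3.080, -6.090)| = 6.825 m/s.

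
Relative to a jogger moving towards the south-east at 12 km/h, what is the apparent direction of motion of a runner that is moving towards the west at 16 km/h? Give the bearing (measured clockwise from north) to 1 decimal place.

289.1°

Taking east as x and north as y: runner velocity = (-16.000, 0.000) km/h; jogger velocity = (8.485, -8.485) km/h.
Velocity of runner relative to jogger = (-16.000, 0.000) − (8.485, -8.485) = (-24.485, 8.485) km/h.
Bearing = atan2(-24.49, 8.49) = 289.11° clockwise from north.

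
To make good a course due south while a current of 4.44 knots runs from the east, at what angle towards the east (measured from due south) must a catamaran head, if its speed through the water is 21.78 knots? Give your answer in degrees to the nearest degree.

12°

The current pushes perpendicular to the desired track; the heading must have a component into the current equal to 4.44 knots: 21.78 sin θ = 4.44.
sin θ = 0.2039, so θ = 11.763°.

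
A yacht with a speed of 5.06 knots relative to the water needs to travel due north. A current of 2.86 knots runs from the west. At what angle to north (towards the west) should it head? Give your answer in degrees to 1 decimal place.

The current pushes perpendicular to the desired track; the heading must have a component into the current equal to 2.86 knots: 5.06 sin θ = 2.86.
sin θ = 0.5652, so θ = 34.417°.

34.4°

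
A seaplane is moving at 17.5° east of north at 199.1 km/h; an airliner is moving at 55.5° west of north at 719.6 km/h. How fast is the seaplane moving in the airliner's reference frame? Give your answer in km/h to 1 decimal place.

688.2 km/h

Taking east as x and north as y: seaplane velocity = (59.871, 189.885) km/h; airliner velocity = (-593.041, 407.586) km/h.
Velocity of seaplane relative to airliner = (59.871, 189.885) − (-593.041, 407.586) = (652.912, -217.701) km/h.
Magnitude = |(652.912, -217.701)| = 688.250 km/h.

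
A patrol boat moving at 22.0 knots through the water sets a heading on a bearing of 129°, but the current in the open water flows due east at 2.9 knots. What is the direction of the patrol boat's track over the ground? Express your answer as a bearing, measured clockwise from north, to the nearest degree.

Taking east as x and north as y: velocity relative to the water = (17.097, -13.845) knots; the water relative to ground = (2.900, 0.000) knots.
Velocity relative to ground = (17.097, -13.845) + (2.900, 0.000) = (19.997, -13.845) knots.
Bearing = atan2(20.00, -13.85) = 124.70° clockwise from north.

125°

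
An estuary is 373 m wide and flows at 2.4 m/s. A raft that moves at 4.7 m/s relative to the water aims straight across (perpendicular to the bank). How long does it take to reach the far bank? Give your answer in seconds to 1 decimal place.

The component of the raft's velocity perpendicular to the bank is 4.7 m/s.
The flow acts along the bank and has no component across it.
Time = 373 / 4.700 = 79.362 s.

79.4 s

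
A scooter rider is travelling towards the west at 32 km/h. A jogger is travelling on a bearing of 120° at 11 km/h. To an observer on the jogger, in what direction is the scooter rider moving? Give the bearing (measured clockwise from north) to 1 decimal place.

277.5°

Taking east as x and north as y: scooter rider velocity = (-32.000, 0.000) km/h; jogger velocity = (9.526, -5.500) km/h.
Velocity of scooter rider relative to jogger = (-32.000, 0.000) − (9.526, -5.500) = (-41.526, 5.500) km/h.
Bearing = atan2(-41.53, 5.50) = 277.54° clockwise from north.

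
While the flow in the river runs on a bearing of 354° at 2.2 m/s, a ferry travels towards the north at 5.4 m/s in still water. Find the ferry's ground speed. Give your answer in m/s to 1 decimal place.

7.6 m/s

Taking east as x and north as y: velocity relative to the water = (0.000, 5.400) m/s; the water relative to ground = (-0.230, 2.188) m/s.
Velocity relative to ground = (0.000, 5.400) + (-0.230, 2.188) = (-0.230, 7.588) m/s.
Speed = |(-0.230, 7.588)| = 7.591 m/s.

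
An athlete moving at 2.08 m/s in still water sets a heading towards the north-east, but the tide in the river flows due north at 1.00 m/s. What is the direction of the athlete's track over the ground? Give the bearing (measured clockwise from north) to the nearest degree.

031°

Taking east as x and north as y: velocity relative to the water = (1.471, 1.471) m/s; the water relative to ground = (0.000, 1.000) m/s.
Velocity relative to ground = (1.471, 1.471) + (0.000, 1.000) = (1.471, 2.471) m/s.
Bearing = atan2(1.47, 2.47) = 30.76° clockwise from north.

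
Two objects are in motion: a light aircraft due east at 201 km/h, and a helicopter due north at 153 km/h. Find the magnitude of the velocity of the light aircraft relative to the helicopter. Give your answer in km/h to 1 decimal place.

Taking east as x and north as y: light aircraft velocity = (201.000, 0.000) km/h; helicopter velocity = (0.000, 153.000) km/h.
Velocity of light aircraft relative to helicopter = (201.000, 0.000) − (0.000, 153.000) = (201.000, -153.000) km/h.
Magnitude = |(201.000, -153.000)| = 252.606 km/h.

252.6 km/h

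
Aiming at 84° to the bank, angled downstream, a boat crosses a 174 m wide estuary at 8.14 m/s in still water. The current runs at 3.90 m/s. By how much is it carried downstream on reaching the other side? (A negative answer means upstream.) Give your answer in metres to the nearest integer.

Perpendicular speed = 8.095 m/s; crossing time = 174 / 8.095 = 21.494 s.
Net downstream speed = 4.751 m/s.
Drift = 4.751 × 21.494 = 102.113 m (downstream).

102 m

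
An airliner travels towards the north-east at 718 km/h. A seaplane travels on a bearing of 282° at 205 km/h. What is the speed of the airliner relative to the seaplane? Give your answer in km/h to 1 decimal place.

Taking east as x and north as y: airliner velocity = (507.703, 507.703) km/h; seaplane velocity = (-200.520, 42.622) km/h.
Velocity of airliner relative to seaplane = (507.703, 507.703) − (-200.520, 42.622) = (708.223, 465.081) km/h.
Magnitude = |(708.223, 465.081)| = 847.278 km/h.

847.3 km/h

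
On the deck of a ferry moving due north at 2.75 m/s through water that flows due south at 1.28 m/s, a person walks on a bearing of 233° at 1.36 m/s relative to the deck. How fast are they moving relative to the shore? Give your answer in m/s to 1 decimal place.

In east/north components (m/s): person relative to ferry = (-1.086, -0.818); ferry relative to water = (0.000, 2.750); water relative to ground = (0.000, -1.280).
Sum = (-1.086, 0.652) m/s.
Speed = |(-1.086, 0.652)| = 1.267 m/s.

1.3 m/s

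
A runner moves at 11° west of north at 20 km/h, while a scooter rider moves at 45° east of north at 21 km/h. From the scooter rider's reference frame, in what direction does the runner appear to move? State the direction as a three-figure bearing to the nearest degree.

Taking east as x and north as y: runner velocity = (-3.816, 19.633) km/h; scooter rider velocity = (14.849, 14.849) km/h.
Velocity of runner relative to scooter rider = (-3.816, 19.633) − (14.849, 14.849) = (-18.665, 4.783) km/h.
Bearing = atan2(-18.67, 4.78) = 284.37° clockwise from north.

284°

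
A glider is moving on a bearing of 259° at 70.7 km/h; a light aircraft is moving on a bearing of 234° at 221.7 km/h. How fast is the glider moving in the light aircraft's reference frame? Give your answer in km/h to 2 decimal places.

Taking east as x and north as y: glider velocity = (-69.401, -13.490) km/h; light aircraft velocity = (-179.359, -130.312) km/h.
Velocity of glider relative to light aircraft = (-69.401, -13.490) − (-179.359, -130.312) = (109.958, 116.822) km/h.
Magnitude = |(109.958, 116.822)| = 160.431 km/h.

160.43 km/h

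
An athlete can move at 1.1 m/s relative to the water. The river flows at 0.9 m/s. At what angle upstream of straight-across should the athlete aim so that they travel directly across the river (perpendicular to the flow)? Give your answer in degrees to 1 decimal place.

54.9°

To cancel the current, the upstream component of the athlete's velocity must equal the flow: 1.1 sin θ = 0.9.
sin θ = 0.9 / 1.1 = 0.8182.
θ = arcsin(0.8182) = 54.903°.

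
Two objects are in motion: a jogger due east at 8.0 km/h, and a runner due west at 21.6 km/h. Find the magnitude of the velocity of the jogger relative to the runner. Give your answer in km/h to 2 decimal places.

Taking east as x and north as y: jogger velocity = (8.000, 0.000) km/h; runner velocity = (-21.600, 0.000) km/h.
Velocity of jogger relative to runner = (8.000, 0.000) − (-21.600, 0.000) = (29.600, 0.000) km/h.
Magnitude = |(29.600, 0.000)| = 29.600 km/h.

29.60 km/h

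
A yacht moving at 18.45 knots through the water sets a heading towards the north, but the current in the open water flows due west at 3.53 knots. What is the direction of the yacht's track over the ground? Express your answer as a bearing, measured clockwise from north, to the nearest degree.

349°

Taking east as x and north as y: velocity relative to the water = (0.000, 18.450) knots; the water relative to ground = (-3.530, 0.000) knots.
Velocity relative to ground = (0.000, 18.450) + (-3.530, 0.000) = (-3.530, 18.450) knots.
Bearing = atan2(-3.53, 18.45) = 349.17° clockwise from north.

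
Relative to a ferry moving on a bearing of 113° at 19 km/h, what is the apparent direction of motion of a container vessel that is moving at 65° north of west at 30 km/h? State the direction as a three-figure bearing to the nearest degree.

319°

Taking east as x and north as y: container vessel velocity = (-12.679, 27.189) km/h; ferry velocity = (17.490, -7.424) km/h.
Velocity of container vessel relative to ferry = (-12.679, 27.189) − (17.490, -7.424) = (-30.168, 34.613) km/h.
Bearing = atan2(-30.17, 34.61) = 318.93° clockwise from north.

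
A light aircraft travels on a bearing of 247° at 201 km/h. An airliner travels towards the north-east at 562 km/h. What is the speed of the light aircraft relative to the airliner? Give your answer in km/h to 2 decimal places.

Taking east as x and north as y: light aircraft velocity = (-185.021, -78.537) km/h; airliner velocity = (397.394, 397.394) km/h.
Velocity of light aircraft relative to airliner = (-185.021, -78.537) − (397.394, 397.394) = (-582.415, -475.931) km/h.
Magnitude = |(-582.415, -475.931)| = 752.142 km/h.

752.14 km/h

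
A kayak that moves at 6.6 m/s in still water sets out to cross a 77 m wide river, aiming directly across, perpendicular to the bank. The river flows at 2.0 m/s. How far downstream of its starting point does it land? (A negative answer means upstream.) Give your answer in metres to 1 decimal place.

23.3 m

Perpendicular speed = 6.600 m/s; crossing time = 77 / 6.600 = 11.667 s.
Net downstream speed = 2.000 m/s.
Drift = 2.000 × 11.667 = 23.333 m (downstream).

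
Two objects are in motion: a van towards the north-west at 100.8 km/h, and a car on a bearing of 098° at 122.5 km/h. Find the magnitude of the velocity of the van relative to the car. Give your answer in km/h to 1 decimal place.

Taking east as x and north as y: van velocity = (-71.276, 71.276) km/h; car velocity = (121.308, -17.049) km/h.
Velocity of van relative to car = (-71.276, 71.276) − (121.308, -17.049) = (-192.584, 88.325) km/h.
Magnitude = |(-192.584, 88.325)| = 211.873 km/h.

211.9 km/h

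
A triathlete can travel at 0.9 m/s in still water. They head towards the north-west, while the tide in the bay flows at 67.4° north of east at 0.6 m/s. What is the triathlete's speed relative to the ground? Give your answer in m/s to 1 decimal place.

Taking east as x and north as y: velocity relative to the water = (-0.636, 0.636) m/s; the water relative to ground = (0.231, 0.554) m/s.
Velocity relative to ground = (-0.636, 0.636) + (0.231, 0.554) = (-0.406, 1.190) m/s.
Speed = |(-0.406, 1.190)| = 1.258 m/s.

1.3 m/s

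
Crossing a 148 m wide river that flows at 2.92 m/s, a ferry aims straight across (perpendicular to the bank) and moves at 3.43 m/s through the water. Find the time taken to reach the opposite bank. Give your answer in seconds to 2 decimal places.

The component of the ferry's velocity perpendicular to the bank is 3.43 m/s.
The current is parallel to the bank, so it does not affect the crossing time.
Time = 148 / 3.430 = 43.149 s.

43.15 s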